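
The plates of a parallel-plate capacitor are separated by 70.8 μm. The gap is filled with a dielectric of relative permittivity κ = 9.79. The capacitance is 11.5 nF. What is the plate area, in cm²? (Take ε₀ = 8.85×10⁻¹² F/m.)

94.0 cm²

A = Cd/(κε₀) = 1.15×10⁻⁸ × 7.08×10⁻⁵ / (9.79 × 8.85×10⁻¹²) = 9.40×10⁻³ m².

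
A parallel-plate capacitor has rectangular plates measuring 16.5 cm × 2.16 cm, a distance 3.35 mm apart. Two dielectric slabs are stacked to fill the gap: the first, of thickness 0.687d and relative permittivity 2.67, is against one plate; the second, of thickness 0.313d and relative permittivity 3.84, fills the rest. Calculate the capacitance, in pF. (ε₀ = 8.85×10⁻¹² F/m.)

A = 16.5 × 2.16 cm² = 3.56×10⁻³ m².
Stacked slabs ⇒ two capacitors in series, each with the full plate area.
C₁ = κ₁ε₀A/d₁ = 2.67 × 8.85×10⁻¹² × 3.56×10⁻³ / 2.30×10⁻³ = 3.66×10⁻¹¹ F.
C₂ = κ₂ε₀A/d₂ = 3.84 × 8.85×10⁻¹² × 3.56×10⁻³ / 1.05×10⁻³ = 1.16×10⁻¹⁰ F.
C = (1/C₁ + 1/C₂)⁻¹ = 2.78×10⁻¹¹ F.

27.8 pF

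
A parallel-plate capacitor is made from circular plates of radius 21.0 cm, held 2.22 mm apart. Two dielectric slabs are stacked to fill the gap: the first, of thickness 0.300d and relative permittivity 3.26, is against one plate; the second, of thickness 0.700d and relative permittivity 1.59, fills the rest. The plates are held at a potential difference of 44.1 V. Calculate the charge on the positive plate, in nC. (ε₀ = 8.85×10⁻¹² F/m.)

Q ≈ 45.8 nC

A = π(21.0 cm)² = 0.139 m².
Stacked slabs ⇒ two capacitors in series, each with the full plate area.
C₁ = κ₁ε₀A/d₁ = 3.26 × 8.85×10⁻¹² × 0.139 / 6.66×10⁻⁴ = 6.00×10⁻⁹ F.
C₂ = κ₂ε₀A/d₂ = 1.59 × 8.85×10⁻¹² × 0.139 / 1.55×10⁻³ = 1.25×10⁻⁹ F.
C = (1/C₁ + 1/C₂)⁻¹ = 1.04×10⁻⁹ F.
Q = CV = 1.04×10⁻⁹ × 44.1 = 4.58×10⁻⁸ C.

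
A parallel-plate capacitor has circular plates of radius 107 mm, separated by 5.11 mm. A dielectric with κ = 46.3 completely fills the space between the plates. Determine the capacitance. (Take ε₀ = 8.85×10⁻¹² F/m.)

A = π(107 mm)² = 3.60×10⁻² m².
C = κε₀A/d = 46.3 × 8.85×10⁻¹² × 3.60×10⁻² / 5.11×10⁻³ = 2.88×10⁻⁹ F.

2.88 nF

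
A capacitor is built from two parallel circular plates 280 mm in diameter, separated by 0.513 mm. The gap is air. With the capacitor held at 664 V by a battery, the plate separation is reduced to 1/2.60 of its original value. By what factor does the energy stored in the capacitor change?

Battery connected ⇒ V is held fixed.
C₂ = 2.60 C₁ and U = ½CV², so U₂/U₁ = C₂/C₁ = 2.60.

2.60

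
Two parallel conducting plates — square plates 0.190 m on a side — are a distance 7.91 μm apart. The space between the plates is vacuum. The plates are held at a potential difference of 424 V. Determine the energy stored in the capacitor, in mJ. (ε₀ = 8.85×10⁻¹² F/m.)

U ≈ 3.63 mJ

A = (0.190 m)² = 3.61×10⁻² m².
C = ε₀A/d = 8.85×10⁻¹² × 3.61×10⁻² / 7.91×10⁻⁶ = 4.04×10⁻⁸ F.
U = ½CV² = ½ × 4.04×10⁻⁸ × (424)² = 3.63×10⁻³ J.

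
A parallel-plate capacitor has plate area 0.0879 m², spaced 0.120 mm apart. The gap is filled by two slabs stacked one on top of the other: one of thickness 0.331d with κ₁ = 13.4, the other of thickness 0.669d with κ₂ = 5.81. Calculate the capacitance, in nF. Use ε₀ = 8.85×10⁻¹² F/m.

46.4 nF

Stacked slabs ⇒ two capacitors in series, each with the full plate area.
C₁ = κ₁ε₀A/d₁ = 13.4 × 8.85×10⁻¹² × 8.79×10⁻² / 3.97×10⁻⁵ = 2.62×10⁻⁷ F.
C₂ = κ₂ε₀A/d₂ = 5.81 × 8.85×10⁻¹² × 8.79×10⁻² / 8.03×10⁻⁵ = 5.63×10⁻⁸ F.
C = (1/C₁ + 1/C₂)⁻¹ = 4.64×10⁻⁸ F.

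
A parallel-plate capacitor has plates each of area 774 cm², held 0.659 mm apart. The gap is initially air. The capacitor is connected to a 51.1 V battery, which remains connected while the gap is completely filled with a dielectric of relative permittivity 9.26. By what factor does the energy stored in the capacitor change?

9.26

Battery connected ⇒ V is held fixed.
C₂ = 9.26 C₁ and U = ½CV², so U₂/U₁ = C₂/C₁ = 9.26.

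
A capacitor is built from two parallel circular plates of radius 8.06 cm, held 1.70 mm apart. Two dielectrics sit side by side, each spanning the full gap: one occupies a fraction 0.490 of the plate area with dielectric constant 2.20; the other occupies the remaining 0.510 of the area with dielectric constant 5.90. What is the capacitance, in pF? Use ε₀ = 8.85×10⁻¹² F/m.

C ≈ 434 pF

A = π(8.06 cm)² = 2.04×10⁻² m².
Side-by-side slabs ⇒ two capacitors in parallel, each spanning the full gap.
C₁ = κ₁ε₀A₁/d = 2.20 × 8.85×10⁻¹² × 1.00×10⁻² / 1.70×10⁻³ = 1.15×10⁻¹⁰ F.
C₂ = κ₂ε₀A₂/d = 5.90 × 8.85×10⁻¹² × 1.04×10⁻² / 1.70×10⁻³ = 3.20×10⁻¹⁰ F.
C = C₁ + C₂ = 4.34×10⁻¹⁰ F.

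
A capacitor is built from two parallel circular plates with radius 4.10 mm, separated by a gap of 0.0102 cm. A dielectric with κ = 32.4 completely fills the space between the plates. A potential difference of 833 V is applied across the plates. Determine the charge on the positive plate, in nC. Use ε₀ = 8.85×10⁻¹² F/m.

A = π(4.10 mm)² = 5.28×10⁻⁵ m².
C = κε₀A/d = 32.4 × 8.85×10⁻¹² × 5.28×10⁻⁵ / 1.02×10⁻⁴ = 1.48×10⁻¹⁰ F.
Q = CV = 1.48×10⁻¹⁰ × 833 = 1.24×10⁻⁷ C.

124 nC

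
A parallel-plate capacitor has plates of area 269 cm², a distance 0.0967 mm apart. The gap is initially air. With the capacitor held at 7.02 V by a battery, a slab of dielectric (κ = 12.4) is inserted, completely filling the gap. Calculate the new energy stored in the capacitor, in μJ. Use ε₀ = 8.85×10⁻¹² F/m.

A = 269 cm² = 2.69×10⁻² m².
Initially C₁ = ε₀A/d = 8.85×10⁻¹² × 2.69×10⁻² / 9.67×10⁻⁵ = 2.46×10⁻⁹ F.
U₁ = 6.07×10⁻⁸ J.
Battery connected ⇒ V is held fixed. C₂ = 12.4 C₁ and U = ½CV², so U₂/U₁ = C₂/C₁ = 12.4.
U₂ = 12.4 × 6.07×10⁻⁸ = 7.52×10⁻⁷ J.

U ≈ 0.752 μJ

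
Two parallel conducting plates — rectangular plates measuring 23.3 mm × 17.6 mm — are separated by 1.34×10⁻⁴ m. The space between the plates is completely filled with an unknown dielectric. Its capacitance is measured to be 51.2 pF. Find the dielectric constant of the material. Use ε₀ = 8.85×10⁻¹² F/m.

A = 23.3 × 17.6 mm² = 4.10×10⁻⁴ m².
κ = Cd/(ε₀A) = 5.12×10⁻¹¹ × 1.34×10⁻⁴ / (8.85×10⁻¹² × 4.10×10⁻⁴) = 1.89.

κ ≈ 1.89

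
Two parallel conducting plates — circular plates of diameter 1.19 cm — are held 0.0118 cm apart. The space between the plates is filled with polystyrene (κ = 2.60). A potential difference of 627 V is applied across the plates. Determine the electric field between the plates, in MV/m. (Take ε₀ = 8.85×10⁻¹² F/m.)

5.31 MV/m

E = V/d = 627 / 1.18×10⁻⁴ = 5.31×10⁶ V/m.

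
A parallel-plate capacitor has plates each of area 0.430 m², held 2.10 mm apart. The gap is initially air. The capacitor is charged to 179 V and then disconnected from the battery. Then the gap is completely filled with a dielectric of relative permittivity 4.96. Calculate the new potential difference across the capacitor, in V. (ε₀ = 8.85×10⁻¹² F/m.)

V ≈ 36.1 V

Initially C₁ = ε₀A/d = 8.85×10⁻¹² × 0.430 / 2.10×10⁻³ = 1.81×10⁻⁹ F.
V₁ = 1.79×10² V.
Isolated ⇒ Q is held fixed. C₂ = 4.96 C₁ and V = Q/C, so V₂/V₁ = C₁/C₂ = 0.202.
V₂ = 0.202 × 1.79×10² = 36.1 V.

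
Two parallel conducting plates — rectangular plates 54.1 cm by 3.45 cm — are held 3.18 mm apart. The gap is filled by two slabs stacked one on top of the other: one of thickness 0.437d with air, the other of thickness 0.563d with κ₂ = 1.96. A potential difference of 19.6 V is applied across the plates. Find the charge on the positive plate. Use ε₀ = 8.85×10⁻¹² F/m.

A = 54.1 × 3.45 cm² = 1.87×10⁻² m².
Stacked slabs ⇒ two capacitors in series, each with the full plate area.
C₁ = κ₁ε₀A/d₁ = 1.00 × 8.85×10⁻¹² × 1.87×10⁻² / 1.39×10⁻³ = 1.19×10⁻¹⁰ F.
C₂ = κ₂ε₀A/d₂ = 1.96 × 8.85×10⁻¹² × 1.87×10⁻² / 1.79×10⁻³ = 1.81×10⁻¹⁰ F.
C = (1/C₁ + 1/C₂)⁻¹ = 7.17×10⁻¹¹ F.
Q = CV = 7.17×10⁻¹¹ × 19.6 = 1.41×10⁻⁹ C.

1.41 nC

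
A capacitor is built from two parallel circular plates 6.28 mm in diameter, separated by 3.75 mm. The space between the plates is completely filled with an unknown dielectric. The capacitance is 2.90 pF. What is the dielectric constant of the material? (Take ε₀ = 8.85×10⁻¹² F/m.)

A = π(6.28/2 mm)² = 3.10×10⁻⁵ m².
κ = Cd/(ε₀A) = 2.90×10⁻¹² × 3.75×10⁻³ / (8.85×10⁻¹² × 3.10×10⁻⁵) = 39.7.

κ ≈ 39.7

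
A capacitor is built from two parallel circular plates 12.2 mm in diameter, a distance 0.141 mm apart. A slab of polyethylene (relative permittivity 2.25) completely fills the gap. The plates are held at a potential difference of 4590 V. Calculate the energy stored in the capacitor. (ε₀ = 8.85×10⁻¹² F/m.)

A = π(12.2/2 mm)² = 1.17×10⁻⁴ m².
C = κε₀A/d = 2.25 × 8.85×10⁻¹² × 1.17×10⁻⁴ / 1.41×10⁻⁴ = 1.65×10⁻¹¹ F.
U = ½CV² = ½ × 1.65×10⁻¹¹ × (4590)² = 1.74×10⁻⁴ J.

174 μJ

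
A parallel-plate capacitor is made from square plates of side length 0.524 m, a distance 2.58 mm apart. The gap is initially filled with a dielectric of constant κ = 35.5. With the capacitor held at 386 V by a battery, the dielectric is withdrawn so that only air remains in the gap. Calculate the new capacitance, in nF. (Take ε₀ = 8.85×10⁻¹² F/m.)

A = (0.524 m)² = 0.275 m².
Initially C₁ = κε₀A/d = 35.5 × 8.85×10⁻¹² × 0.275 / 2.58×10⁻³ = 3.34×10⁻⁸ F.
C = κε₀A/d scales with κ, so C₂/C₁ = 1/κ = 1/35.5 = 0.0282.
C₂ = 0.0282 × 3.34×10⁻⁸ = 9.42×10⁻¹⁰ F.

C ≈ 0.942 nF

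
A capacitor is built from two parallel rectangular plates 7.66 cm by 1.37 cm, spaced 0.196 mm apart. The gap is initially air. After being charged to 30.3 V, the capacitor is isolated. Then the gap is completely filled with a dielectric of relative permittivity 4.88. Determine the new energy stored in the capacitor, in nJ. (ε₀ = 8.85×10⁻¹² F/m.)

A = 7.66 × 1.37 cm² = 1.05×10⁻³ m².
Initially C₁ = ε₀A/d = 8.85×10⁻¹² × 1.05×10⁻³ / 1.96×10⁻⁴ = 4.74×10⁻¹¹ F.
U₁ = 2.18×10⁻⁸ J.
Isolated ⇒ Q is held fixed. C₂ = 4.88 C₁ and U = Q²/(2C), so U₂/U₁ = C₁/C₂ = 0.205.
U₂ = 0.205 × 2.18×10⁻⁸ = 4.46×10⁻⁹ J.

U ≈ 4.46 nJ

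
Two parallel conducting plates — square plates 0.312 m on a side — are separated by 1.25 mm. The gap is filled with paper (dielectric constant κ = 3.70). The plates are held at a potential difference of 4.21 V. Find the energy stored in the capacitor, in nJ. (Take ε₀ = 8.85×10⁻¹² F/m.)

A = (0.312 m)² = 9.73×10⁻² m².
C = κε₀A/d = 3.70 × 8.85×10⁻¹² × 9.73×10⁻² / 1.25×10⁻³ = 2.55×10⁻⁹ F.
U = ½CV² = ½ × 2.55×10⁻⁹ × (4.21)² = 2.26×10⁻⁸ J.

U ≈ 22.6 nJ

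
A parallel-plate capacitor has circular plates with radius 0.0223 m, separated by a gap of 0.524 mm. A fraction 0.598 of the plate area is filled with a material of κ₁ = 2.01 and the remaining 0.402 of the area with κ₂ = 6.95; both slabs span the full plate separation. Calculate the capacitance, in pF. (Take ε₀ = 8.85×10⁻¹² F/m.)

C ≈ 105 pF

A = π(0.0223 m)² = 1.56×10⁻³ m².
Side-by-side slabs ⇒ two capacitors in parallel, each spanning the full gap.
C₁ = κ₁ε₀A₁/d = 2.01 × 8.85×10⁻¹² × 9.34×10⁻⁴ / 5.24×10⁻⁴ = 3.17×10⁻¹¹ F.
C₂ = κ₂ε₀A₂/d = 6.95 × 8.85×10⁻¹² × 6.28×10⁻⁴ / 5.24×10⁻⁴ = 7.37×10⁻¹¹ F.
C = C₁ + C₂ = 1.05×10⁻¹⁰ F.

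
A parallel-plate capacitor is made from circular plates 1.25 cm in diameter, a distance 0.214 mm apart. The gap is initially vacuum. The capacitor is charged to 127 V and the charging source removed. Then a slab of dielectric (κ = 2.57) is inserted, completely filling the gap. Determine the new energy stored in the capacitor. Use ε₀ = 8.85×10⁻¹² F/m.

U ≈ 15.9 nJ

A = π(1.25/2 cm)² = 1.23×10⁻⁴ m².
Initially C₁ = ε₀A/d = 8.85×10⁻¹² × 1.23×10⁻⁴ / 2.14×10⁻⁴ = 5.08×10⁻¹² F.
U₁ = 4.09×10⁻⁸ J.
Isolated ⇒ Q is held fixed. C₂ = 2.57 C₁ and U = Q²/(2C), so U₂/U₁ = C₁/C₂ = 0.389.
U₂ = 0.389 × 4.09×10⁻⁸ = 1.59×10⁻⁸ J.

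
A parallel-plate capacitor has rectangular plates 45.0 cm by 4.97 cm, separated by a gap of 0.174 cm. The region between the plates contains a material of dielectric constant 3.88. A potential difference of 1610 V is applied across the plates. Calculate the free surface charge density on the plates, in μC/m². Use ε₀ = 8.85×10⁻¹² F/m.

A = 45.0 × 4.97 cm² = 2.24×10⁻² m².
C = κε₀A/d = 3.88 × 8.85×10⁻¹² × 2.24×10⁻² / 1.74×10⁻³ = 4.41×10⁻¹⁰ F.
σ = Q/A = CV/A = 4.41×10⁻¹⁰ × 1610 / 2.24×10⁻² = 3.18×10⁻⁵ C/m².

31.8 μC/m²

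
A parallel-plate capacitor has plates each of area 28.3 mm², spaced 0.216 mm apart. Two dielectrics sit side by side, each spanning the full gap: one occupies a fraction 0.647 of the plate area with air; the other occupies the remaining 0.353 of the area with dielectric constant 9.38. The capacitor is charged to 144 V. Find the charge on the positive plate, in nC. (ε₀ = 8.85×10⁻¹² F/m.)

Q ≈ 0.661 nC

A = 28.3 mm² = 2.83×10⁻⁵ m².
Side-by-side slabs ⇒ two capacitors in parallel, each spanning the full gap.
C₁ = κ₁ε₀A₁/d = 1.00 × 8.85×10⁻¹² × 1.83×10⁻⁵ / 2.16×10⁻⁴ = 7.50×10⁻¹³ F.
C₂ = κ₂ε₀A₂/d = 9.38 × 8.85×10⁻¹² × 9.99×10⁻⁶ / 2.16×10⁻⁴ = 3.84×10⁻¹² F.
C = C₁ + C₂ = 4.59×10⁻¹² F.
Q = CV = 4.59×10⁻¹² × 144 = 6.61×10⁻¹⁰ C.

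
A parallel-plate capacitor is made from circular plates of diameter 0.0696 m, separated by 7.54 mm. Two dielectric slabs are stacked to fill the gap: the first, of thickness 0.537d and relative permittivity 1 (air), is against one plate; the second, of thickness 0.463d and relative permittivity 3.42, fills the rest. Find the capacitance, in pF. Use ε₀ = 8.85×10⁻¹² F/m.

C ≈ 6.64 pF

A = π(0.0696/2 m)² = 3.80×10⁻³ m².
Stacked slabs ⇒ two capacitors in series, each with the full plate area.
C₁ = κ₁ε₀A/d₁ = 1.00 × 8.85×10⁻¹² × 3.80×10⁻³ / 4.05×10⁻³ = 8.32×10⁻¹² F.
C₂ = κ₂ε₀A/d₂ = 3.42 × 8.85×10⁻¹² × 3.80×10⁻³ / 3.49×10⁻³ = 3.30×10⁻¹¹ F.
C = (1/C₁ + 1/C₂)⁻¹ = 6.64×10⁻¹² F.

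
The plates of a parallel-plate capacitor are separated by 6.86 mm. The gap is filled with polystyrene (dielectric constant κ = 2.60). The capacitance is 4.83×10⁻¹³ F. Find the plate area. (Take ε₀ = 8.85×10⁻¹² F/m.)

A = Cd/(κε₀) = 4.83×10⁻¹³ × 6.86×10⁻³ / (2.60 × 8.85×10⁻¹²) = 1.44×10⁻⁴ m².

A ≈ 144 mm²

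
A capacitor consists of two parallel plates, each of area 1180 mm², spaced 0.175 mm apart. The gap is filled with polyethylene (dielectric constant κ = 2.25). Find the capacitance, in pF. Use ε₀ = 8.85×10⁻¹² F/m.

C ≈ 134 pF

A = 1180 mm² = 1.18×10⁻³ m².
C = κε₀A/d = 2.25 × 8.85×10⁻¹² × 1.18×10⁻³ / 1.75×10⁻⁴ = 1.34×10⁻¹⁰ F.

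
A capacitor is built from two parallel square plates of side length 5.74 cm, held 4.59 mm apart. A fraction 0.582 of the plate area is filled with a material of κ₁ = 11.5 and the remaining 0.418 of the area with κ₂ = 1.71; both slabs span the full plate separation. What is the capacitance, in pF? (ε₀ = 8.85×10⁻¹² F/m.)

47.1 pF

A = (5.74 cm)² = 3.29×10⁻³ m².
Side-by-side slabs ⇒ two capacitors in parallel, each spanning the full gap.
C₁ = κ₁ε₀A₁/d = 11.5 × 8.85×10⁻¹² × 1.92×10⁻³ / 4.59×10⁻³ = 4.25×10⁻¹¹ F.
C₂ = κ₂ε₀A₂/d = 1.71 × 8.85×10⁻¹² × 1.38×10⁻³ / 4.59×10⁻³ = 4.54×10⁻¹² F.
C = C₁ + C₂ = 4.71×10⁻¹¹ F.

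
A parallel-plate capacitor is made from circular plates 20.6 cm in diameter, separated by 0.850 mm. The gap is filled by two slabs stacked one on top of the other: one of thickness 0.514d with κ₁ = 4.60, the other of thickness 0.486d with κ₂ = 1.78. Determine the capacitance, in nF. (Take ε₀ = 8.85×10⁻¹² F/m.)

A = π(20.6/2 cm)² = 3.33×10⁻² m².
Stacked slabs ⇒ two capacitors in series, each with the full plate area.
C₁ = κ₁ε₀A/d₁ = 4.60 × 8.85×10⁻¹² × 3.33×10⁻² / 4.37×10⁻⁴ = 3.11×10⁻⁹ F.
C₂ = κ₂ε₀A/d₂ = 1.78 × 8.85×10⁻¹² × 3.33×10⁻² / 4.13×10⁻⁴ = 1.27×10⁻⁹ F.
C = (1/C₁ + 1/C₂)⁻¹ = 9.02×10⁻¹⁰ F.

0.902 nF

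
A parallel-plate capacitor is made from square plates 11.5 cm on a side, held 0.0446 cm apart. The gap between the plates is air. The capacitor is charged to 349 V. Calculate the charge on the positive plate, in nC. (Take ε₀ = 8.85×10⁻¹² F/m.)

A = (11.5 cm)² = 1.32×10⁻² m².
C = ε₀A/d = 8.85×10⁻¹² × 1.32×10⁻² / 4.46×10⁻⁴ = 2.62×10⁻¹⁰ F.
Q = CV = 2.62×10⁻¹⁰ × 349 = 9.16×10⁻⁸ C.

Q ≈ 91.6 nC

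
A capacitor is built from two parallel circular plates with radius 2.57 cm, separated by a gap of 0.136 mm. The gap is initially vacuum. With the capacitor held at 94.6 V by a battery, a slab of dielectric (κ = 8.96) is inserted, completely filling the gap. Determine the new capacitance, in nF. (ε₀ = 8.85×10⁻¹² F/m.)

A = π(2.57 cm)² = 2.07×10⁻³ m².
Initially C₁ = ε₀A/d = 8.85×10⁻¹² × 2.07×10⁻³ / 1.36×10⁻⁴ = 1.35×10⁻¹⁰ F.
C = κε₀A/d scales with κ, so C₂/C₁ = κ = 8.96.
C₂ = 8.96 × 1.35×10⁻¹⁰ = 1.21×10⁻⁹ F.

C ≈ 1.21 nF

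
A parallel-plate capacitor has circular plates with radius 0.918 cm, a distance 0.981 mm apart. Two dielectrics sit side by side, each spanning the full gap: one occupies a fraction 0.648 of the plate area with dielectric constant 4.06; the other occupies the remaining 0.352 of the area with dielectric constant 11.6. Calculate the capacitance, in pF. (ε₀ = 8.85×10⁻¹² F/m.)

A = π(0.918 cm)² = 2.65×10⁻⁴ m².
Side-by-side slabs ⇒ two capacitors in parallel, each spanning the full gap.
C₁ = κ₁ε₀A₁/d = 4.06 × 8.85×10⁻¹² × 1.72×10⁻⁴ / 9.81×10⁻⁴ = 6.28×10⁻¹² F.
C₂ = κ₂ε₀A₂/d = 11.6 × 8.85×10⁻¹² × 9.32×10⁻⁵ / 9.81×10⁻⁴ = 9.75×10⁻¹² F.
C = C₁ + C₂ = 1.60×10⁻¹¹ F.

C ≈ 16.0 pF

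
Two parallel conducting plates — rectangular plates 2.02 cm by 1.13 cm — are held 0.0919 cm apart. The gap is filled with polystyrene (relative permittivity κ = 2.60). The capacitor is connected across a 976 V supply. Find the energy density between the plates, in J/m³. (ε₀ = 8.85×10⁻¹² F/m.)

E = V/d = 976 / 9.19×10⁻⁴ = 1.06×10⁶ V/m.
u = ½κε₀E² = ½ × 2.60 × 8.85×10⁻¹² × (1.06×10⁶)² = 13.0 J/m³.

13.0 J/m³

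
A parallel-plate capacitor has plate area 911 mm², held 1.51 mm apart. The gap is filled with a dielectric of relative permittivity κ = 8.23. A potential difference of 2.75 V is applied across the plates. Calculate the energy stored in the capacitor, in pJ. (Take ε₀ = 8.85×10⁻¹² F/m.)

A = 911 mm² = 9.11×10⁻⁴ m².
C = κε₀A/d = 8.23 × 8.85×10⁻¹² × 9.11×10⁻⁴ / 1.51×10⁻³ = 4.39×10⁻¹¹ F.
U = ½CV² = ½ × 4.39×10⁻¹¹ × (2.75)² = 1.66×10⁻¹⁰ J.

U ≈ 166 pJ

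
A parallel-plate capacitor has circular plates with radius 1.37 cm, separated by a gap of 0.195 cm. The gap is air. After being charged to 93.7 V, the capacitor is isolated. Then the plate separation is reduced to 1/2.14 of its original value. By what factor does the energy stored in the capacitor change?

U₂/U₁ ≈ 0.467

Isolated ⇒ Q is held fixed.
C₂ = 2.14 C₁ and U = Q²/(2C), so U₂/U₁ = C₁/C₂ = 0.467.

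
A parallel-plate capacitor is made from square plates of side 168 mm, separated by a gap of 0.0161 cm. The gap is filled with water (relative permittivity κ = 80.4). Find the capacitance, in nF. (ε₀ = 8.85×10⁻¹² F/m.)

A = (168 mm)² = 2.82×10⁻² m².
C = κε₀A/d = 80.4 × 8.85×10⁻¹² × 2.82×10⁻² / 1.61×10⁻⁴ = 1.25×10⁻⁷ F.

125 nF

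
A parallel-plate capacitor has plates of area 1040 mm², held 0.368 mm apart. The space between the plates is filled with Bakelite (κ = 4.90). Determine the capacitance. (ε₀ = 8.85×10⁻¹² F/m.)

123 pF

A = 1040 mm² = 1.04×10⁻³ m².
C = κε₀A/d = 4.90 × 8.85×10⁻¹² × 1.04×10⁻³ / 3.68×10⁻⁴ = 1.23×10⁻¹⁰ F.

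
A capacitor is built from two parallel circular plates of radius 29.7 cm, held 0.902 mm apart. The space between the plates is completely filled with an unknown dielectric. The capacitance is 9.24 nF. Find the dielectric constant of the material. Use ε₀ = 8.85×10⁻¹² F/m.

A = π(29.7 cm)² = 0.277 m².
κ = Cd/(ε₀A) = 9.24×10⁻⁹ × 9.02×10⁻⁴ / (8.85×10⁻¹² × 0.277) = 3.40.

κ ≈ 3.40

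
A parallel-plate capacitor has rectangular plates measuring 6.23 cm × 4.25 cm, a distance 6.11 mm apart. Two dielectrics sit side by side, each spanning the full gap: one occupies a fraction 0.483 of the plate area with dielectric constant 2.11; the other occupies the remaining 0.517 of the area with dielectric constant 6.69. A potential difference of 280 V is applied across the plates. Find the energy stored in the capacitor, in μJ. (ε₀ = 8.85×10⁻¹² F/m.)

U ≈ 0.673 μJ

A = 6.23 × 4.25 cm² = 2.65×10⁻³ m².
Side-by-side slabs ⇒ two capacitors in parallel, each spanning the full gap.
C₁ = κ₁ε₀A₁/d = 2.11 × 8.85×10⁻¹² × 1.28×10⁻³ / 6.11×10⁻³ = 3.91×10⁻¹² F.
C₂ = κ₂ε₀A₂/d = 6.69 × 8.85×10⁻¹² × 1.37×10⁻³ / 6.11×10⁻³ = 1.33×10⁻¹¹ F.
C = C₁ + C₂ = 1.72×10⁻¹¹ F.
U = ½CV² = ½ × 1.72×10⁻¹¹ × (280)² = 6.73×10⁻⁷ J.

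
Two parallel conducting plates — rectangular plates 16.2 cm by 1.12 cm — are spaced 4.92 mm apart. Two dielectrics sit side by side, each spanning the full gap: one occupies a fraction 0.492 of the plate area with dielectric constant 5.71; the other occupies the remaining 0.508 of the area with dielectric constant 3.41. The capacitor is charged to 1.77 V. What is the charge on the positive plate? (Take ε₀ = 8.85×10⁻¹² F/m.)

A = 16.2 × 1.12 cm² = 1.81×10⁻³ m².
Side-by-side slabs ⇒ two capacitors in parallel, each spanning the full gap.
C₁ = κ₁ε₀A₁/d = 5.71 × 8.85×10⁻¹² × 8.93×10⁻⁴ / 4.92×10⁻³ = 9.17×10⁻¹² F.
C₂ = κ₂ε₀A₂/d = 3.41 × 8.85×10⁻¹² × 9.22×10⁻⁴ / 4.92×10⁻³ = 5.65×10⁻¹² F.
C = C₁ + C₂ = 1.48×10⁻¹¹ F.
Q = CV = 1.48×10⁻¹¹ × 1.77 = 2.62×10⁻¹¹ C.

26.2 pC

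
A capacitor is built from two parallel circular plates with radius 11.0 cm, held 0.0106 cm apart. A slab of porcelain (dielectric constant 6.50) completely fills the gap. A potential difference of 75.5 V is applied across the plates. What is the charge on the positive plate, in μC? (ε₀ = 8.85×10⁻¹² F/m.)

A = π(11.0 cm)² = 3.80×10⁻² m².
C = κε₀A/d = 6.50 × 8.85×10⁻¹² × 3.80×10⁻² / 1.06×10⁻⁴ = 2.06×10⁻⁸ F.
Q = CV = 2.06×10⁻⁸ × 75.5 = 1.56×10⁻⁶ C.

1.56 μC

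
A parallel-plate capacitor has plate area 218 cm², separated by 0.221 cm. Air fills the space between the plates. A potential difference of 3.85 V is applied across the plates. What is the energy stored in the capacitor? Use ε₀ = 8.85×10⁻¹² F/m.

0.647 nJ

A = 218 cm² = 2.18×10⁻² m².
C = ε₀A/d = 8.85×10⁻¹² × 2.18×10⁻² / 2.21×10⁻³ = 8.73×10⁻¹¹ F.
U = ½CV² = ½ × 8.73×10⁻¹¹ × (3.85)² = 6.47×10⁻¹⁰ J.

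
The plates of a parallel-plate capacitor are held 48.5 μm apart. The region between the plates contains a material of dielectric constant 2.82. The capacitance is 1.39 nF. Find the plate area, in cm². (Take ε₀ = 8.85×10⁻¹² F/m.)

27.0 cm²

A = Cd/(κε₀) = 1.39×10⁻⁹ × 4.85×10⁻⁵ / (2.82 × 8.85×10⁻¹²) = 2.70×10⁻³ m².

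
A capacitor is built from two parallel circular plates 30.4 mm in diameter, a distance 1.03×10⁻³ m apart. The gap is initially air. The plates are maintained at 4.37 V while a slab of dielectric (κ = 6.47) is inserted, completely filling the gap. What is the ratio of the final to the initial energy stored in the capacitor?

Battery connected ⇒ V is held fixed.
C₂ = 6.47 C₁ and U = ½CV², so U₂/U₁ = C₂/C₁ = 6.47.

6.47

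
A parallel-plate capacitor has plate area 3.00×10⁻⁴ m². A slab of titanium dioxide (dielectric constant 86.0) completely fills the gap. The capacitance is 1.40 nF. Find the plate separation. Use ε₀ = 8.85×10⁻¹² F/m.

d = κε₀A/C = 86.0 × 8.85×10⁻¹² × 3.00×10⁻⁴ / 1.40×10⁻⁹ = 1.63×10⁻⁴ m.

d ≈ 163 μm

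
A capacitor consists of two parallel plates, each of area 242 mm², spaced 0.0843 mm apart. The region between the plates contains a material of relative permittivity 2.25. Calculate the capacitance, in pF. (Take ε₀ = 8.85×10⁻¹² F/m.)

57.2 pF

A = 242 mm² = 2.42×10⁻⁴ m².
C = κε₀A/d = 2.25 × 8.85×10⁻¹² × 2.42×10⁻⁴ / 8.43×10⁻⁵ = 5.72×10⁻¹¹ F.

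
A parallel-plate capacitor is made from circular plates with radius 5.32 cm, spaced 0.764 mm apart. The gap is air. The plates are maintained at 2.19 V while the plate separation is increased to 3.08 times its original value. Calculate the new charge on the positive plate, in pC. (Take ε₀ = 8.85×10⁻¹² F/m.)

Q ≈ 73.2 pC

A = π(5.32 cm)² = 8.89×10⁻³ m².
Initially C₁ = ε₀A/d = 8.85×10⁻¹² × 8.89×10⁻³ / 7.64×10⁻⁴ = 1.03×10⁻¹⁰ F.
Q₁ = 2.26×10⁻¹⁰ C.
Battery connected ⇒ V is held fixed. C₂ = 0.325 C₁ and Q = CV, so Q₂/Q₁ = C₂/C₁ = 0.325.
Q₂ = 0.325 × 2.26×10⁻¹⁰ = 7.32×10⁻¹¹ C.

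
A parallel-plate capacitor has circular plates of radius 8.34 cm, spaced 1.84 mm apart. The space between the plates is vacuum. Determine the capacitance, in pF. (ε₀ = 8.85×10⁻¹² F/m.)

105 pF

A = π(8.34 cm)² = 2.19×10⁻² m².
C = ε₀A/d = 8.85×10⁻¹² × 2.19×10⁻² / 1.84×10⁻³ = 1.05×10⁻¹⁰ F.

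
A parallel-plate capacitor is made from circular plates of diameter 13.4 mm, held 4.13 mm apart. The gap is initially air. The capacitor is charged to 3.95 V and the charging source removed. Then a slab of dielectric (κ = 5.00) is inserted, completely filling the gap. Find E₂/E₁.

Isolated ⇒ Q is held fixed.
V₂ = Q/C₂ = V₁/5.00; E = V/d, so E₂/E₁ = (V₂/V₁)(d₁/d₂) = 0.200.

0.200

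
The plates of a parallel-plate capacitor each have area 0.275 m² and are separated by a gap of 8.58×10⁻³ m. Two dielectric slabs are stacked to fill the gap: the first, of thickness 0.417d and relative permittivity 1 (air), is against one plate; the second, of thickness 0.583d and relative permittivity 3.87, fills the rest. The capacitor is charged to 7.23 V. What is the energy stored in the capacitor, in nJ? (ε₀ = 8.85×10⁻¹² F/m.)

U ≈ 13.1 nJ

Stacked slabs ⇒ two capacitors in series, each with the full plate area.
C₁ = κ₁ε₀A/d₁ = 1.00 × 8.85×10⁻¹² × 0.275 / 3.58×10⁻³ = 6.80×10⁻¹⁰ F.
C₂ = κ₂ε₀A/d₂ = 3.87 × 8.85×10⁻¹² × 0.275 / 5.00×10⁻³ = 1.88×10⁻⁹ F.
C = (1/C₁ + 1/C₂)⁻¹ = 5.00×10⁻¹⁰ F.
U = ½CV² = ½ × 5.00×10⁻¹⁰ × (7.23)² = 1.31×10⁻⁸ J.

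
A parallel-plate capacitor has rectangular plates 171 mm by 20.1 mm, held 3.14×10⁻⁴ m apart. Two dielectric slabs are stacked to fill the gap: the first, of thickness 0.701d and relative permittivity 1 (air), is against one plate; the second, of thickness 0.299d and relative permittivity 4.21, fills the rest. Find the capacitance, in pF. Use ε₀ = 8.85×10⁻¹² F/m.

A = 171 × 20.1 mm² = 3.44×10⁻³ m².
Stacked slabs ⇒ two capacitors in series, each with the full plate area.
C₁ = κ₁ε₀A/d₁ = 1.00 × 8.85×10⁻¹² × 3.44×10⁻³ / 2.20×10⁻⁴ = 1.38×10⁻¹⁰ F.
C₂ = κ₂ε₀A/d₂ = 4.21 × 8.85×10⁻¹² × 3.44×10⁻³ / 9.39×10⁻⁵ = 1.36×10⁻⁹ F.
C = (1/C₁ + 1/C₂)⁻¹ = 1.25×10⁻¹⁰ F.

C ≈ 125 pF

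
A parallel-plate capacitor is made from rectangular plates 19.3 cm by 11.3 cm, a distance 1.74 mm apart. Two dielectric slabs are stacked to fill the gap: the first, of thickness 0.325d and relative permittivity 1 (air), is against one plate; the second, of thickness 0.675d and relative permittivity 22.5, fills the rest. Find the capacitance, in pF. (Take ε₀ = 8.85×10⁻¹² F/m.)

C ≈ 312 pF

A = 19.3 × 11.3 cm² = 2.18×10⁻² m².
Stacked slabs ⇒ two capacitors in series, each with the full plate area.
C₁ = κ₁ε₀A/d₁ = 1.00 × 8.85×10⁻¹² × 2.18×10⁻² / 5.66×10⁻⁴ = 3.41×10⁻¹⁰ F.
C₂ = κ₂ε₀A/d₂ = 22.5 × 8.85×10⁻¹² × 2.18×10⁻² / 1.17×10⁻³ = 3.70×10⁻⁹ F.
C = (1/C₁ + 1/C₂)⁻¹ = 3.12×10⁻¹⁰ F.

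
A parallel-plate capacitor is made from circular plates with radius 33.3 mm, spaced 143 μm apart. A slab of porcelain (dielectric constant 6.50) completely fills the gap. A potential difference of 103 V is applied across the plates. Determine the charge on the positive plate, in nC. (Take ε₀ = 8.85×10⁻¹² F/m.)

A = π(33.3 mm)² = 3.48×10⁻³ m².
C = κε₀A/d = 6.50 × 8.85×10⁻¹² × 3.48×10⁻³ / 1.43×10⁻⁴ = 1.40×10⁻⁹ F.
Q = CV = 1.40×10⁻⁹ × 103 = 1.44×10⁻⁷ C.

144 nC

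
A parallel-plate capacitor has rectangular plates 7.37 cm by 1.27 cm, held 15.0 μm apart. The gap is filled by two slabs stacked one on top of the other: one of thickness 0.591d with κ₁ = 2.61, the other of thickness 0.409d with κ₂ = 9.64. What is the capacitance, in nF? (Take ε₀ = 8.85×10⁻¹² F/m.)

C ≈ 2.05 nF

A = 7.37 × 1.27 cm² = 9.36×10⁻⁴ m².
Stacked slabs ⇒ two capacitors in series, each with the full plate area.
C₁ = κ₁ε₀A/d₁ = 2.61 × 8.85×10⁻¹² × 9.36×10⁻⁴ / 8.87×10⁻⁶ = 2.44×10⁻⁹ F.
C₂ = κ₂ε₀A/d₂ = 9.64 × 8.85×10⁻¹² × 9.36×10⁻⁴ / 6.13×10⁻⁶ = 1.30×10⁻⁸ F.
C = (1/C₁ + 1/C₂)⁻¹ = 2.05×10⁻⁹ F.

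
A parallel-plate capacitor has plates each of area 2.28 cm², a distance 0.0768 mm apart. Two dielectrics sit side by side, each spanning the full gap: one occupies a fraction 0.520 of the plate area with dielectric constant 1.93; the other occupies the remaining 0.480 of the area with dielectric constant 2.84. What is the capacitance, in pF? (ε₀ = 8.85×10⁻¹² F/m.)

62.2 pF

A = 2.28 cm² = 2.28×10⁻⁴ m².
Side-by-side slabs ⇒ two capacitors in parallel, each spanning the full gap.
C₁ = κ₁ε₀A₁/d = 1.93 × 8.85×10⁻¹² × 1.19×10⁻⁴ / 7.68×10⁻⁵ = 2.64×10⁻¹¹ F.
C₂ = κ₂ε₀A₂/d = 2.84 × 8.85×10⁻¹² × 1.09×10⁻⁴ / 7.68×10⁻⁵ = 3.58×10⁻¹¹ F.
C = C₁ + C₂ = 6.22×10⁻¹¹ F.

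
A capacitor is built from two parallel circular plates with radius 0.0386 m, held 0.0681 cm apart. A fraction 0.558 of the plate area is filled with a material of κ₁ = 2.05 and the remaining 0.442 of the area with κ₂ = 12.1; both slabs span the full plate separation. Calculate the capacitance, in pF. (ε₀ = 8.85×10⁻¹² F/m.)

A = π(0.0386 m)² = 4.68×10⁻³ m².
Side-by-side slabs ⇒ two capacitors in parallel, each spanning the full gap.
C₁ = κ₁ε₀A₁/d = 2.05 × 8.85×10⁻¹² × 2.61×10⁻³ / 6.81×10⁻⁴ = 6.96×10⁻¹¹ F.
C₂ = κ₂ε₀A₂/d = 12.1 × 8.85×10⁻¹² × 2.07×10⁻³ / 6.81×10⁻⁴ = 3.25×10⁻¹⁰ F.
C = C₁ + C₂ = 3.95×10⁻¹⁰ F.

395 pF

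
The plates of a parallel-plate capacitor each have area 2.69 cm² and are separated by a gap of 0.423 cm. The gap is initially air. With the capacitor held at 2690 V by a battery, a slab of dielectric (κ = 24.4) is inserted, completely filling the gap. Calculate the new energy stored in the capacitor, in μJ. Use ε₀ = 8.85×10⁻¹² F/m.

49.7 μJ

A = 2.69 cm² = 2.69×10⁻⁴ m².
Initially C₁ = ε₀A/d = 8.85×10⁻¹² × 2.69×10⁻⁴ / 4.23×10⁻³ = 5.63×10⁻¹³ F.
U₁ = 2.04×10⁻⁶ J.
Battery connected ⇒ V is held fixed. C₂ = 24.4 C₁ and U = ½CV², so U₂/U₁ = C₂/C₁ = 24.4.
U₂ = 24.4 × 2.04×10⁻⁶ = 4.97×10⁻⁵ J.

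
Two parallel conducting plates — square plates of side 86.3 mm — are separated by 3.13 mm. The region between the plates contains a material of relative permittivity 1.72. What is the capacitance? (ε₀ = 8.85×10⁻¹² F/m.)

36.2 pF

A = (86.3 mm)² = 7.45×10⁻³ m².
C = κε₀A/d = 1.72 × 8.85×10⁻¹² × 7.45×10⁻³ / 3.13×10⁻³ = 3.62×10⁻¹¹ F.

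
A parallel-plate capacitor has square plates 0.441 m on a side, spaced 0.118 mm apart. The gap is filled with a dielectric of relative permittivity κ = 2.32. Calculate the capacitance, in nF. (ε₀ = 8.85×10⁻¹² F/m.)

A = (0.441 m)² = 0.194 m².
C = κε₀A/d = 2.32 × 8.85×10⁻¹² × 0.194 / 1.18×10⁻⁴ = 3.38×10⁻⁸ F.

C ≈ 33.8 nF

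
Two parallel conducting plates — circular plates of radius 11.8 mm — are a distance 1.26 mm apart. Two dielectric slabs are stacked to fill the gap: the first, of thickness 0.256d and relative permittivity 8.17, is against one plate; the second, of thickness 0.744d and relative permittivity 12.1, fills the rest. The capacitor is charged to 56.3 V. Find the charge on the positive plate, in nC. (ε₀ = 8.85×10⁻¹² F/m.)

Q ≈ 1.86 nC

A = π(11.8 mm)² = 4.37×10⁻⁴ m².
Stacked slabs ⇒ two capacitors in series, each with the full plate area.
C₁ = κ₁ε₀A/d₁ = 8.17 × 8.85×10⁻¹² × 4.37×10⁻⁴ / 3.23×10⁻⁴ = 9.81×10⁻¹¹ F.
C₂ = κ₂ε₀A/d₂ = 12.1 × 8.85×10⁻¹² × 4.37×10⁻⁴ / 9.37×10⁻⁴ = 5.00×10⁻¹¹ F.
C = (1/C₁ + 1/C₂)⁻¹ = 3.31×10⁻¹¹ F.
Q = CV = 3.31×10⁻¹¹ × 56.3 = 1.86×10⁻⁹ C.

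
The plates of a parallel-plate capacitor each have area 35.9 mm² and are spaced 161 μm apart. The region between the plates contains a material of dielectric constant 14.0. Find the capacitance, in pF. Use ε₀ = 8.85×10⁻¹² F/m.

C ≈ 27.6 pF

A = 35.9 mm² = 3.59×10⁻⁵ m².
C = κε₀A/d = 14.0 × 8.85×10⁻¹² × 3.59×10⁻⁵ / 1.61×10⁻⁴ = 2.76×10⁻¹¹ F.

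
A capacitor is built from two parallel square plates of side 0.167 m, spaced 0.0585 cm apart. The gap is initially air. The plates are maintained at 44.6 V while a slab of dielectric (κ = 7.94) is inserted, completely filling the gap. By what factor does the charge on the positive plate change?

7.94

Battery connected ⇒ V is held fixed.
C₂ = 7.94 C₁ and Q = CV, so Q₂/Q₁ = C₂/C₁ = 7.94.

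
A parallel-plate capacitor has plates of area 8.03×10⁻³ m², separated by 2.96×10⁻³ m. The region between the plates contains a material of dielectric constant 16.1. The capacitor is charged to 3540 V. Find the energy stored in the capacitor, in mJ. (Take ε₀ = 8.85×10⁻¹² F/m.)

U ≈ 2.42 mJ

C = κε₀A/d = 16.1 × 8.85×10⁻¹² × 8.03×10⁻³ / 2.96×10⁻³ = 3.87×10⁻¹⁰ F.
U = ½CV² = ½ × 3.87×10⁻¹⁰ × (3540)² = 2.42×10⁻³ J.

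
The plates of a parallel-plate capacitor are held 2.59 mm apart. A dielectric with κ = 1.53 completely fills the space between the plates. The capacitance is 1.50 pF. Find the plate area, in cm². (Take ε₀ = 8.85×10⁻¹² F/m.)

A = Cd/(κε₀) = 1.50×10⁻¹² × 2.59×10⁻³ / (1.53 × 8.85×10⁻¹²) = 2.87×10⁻⁴ m².

A ≈ 2.87 cm²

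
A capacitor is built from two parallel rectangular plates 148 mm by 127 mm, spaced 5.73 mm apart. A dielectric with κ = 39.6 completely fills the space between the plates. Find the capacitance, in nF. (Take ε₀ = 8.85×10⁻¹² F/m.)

A = 148 × 127 mm² = 1.88×10⁻² m².
C = κε₀A/d = 39.6 × 8.85×10⁻¹² × 1.88×10⁻² / 5.73×10⁻³ = 1.15×10⁻⁹ F.

C ≈ 1.15 nF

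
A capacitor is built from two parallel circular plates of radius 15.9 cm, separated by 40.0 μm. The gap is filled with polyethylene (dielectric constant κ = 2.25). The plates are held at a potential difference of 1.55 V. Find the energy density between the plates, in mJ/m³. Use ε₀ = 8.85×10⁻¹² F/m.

u ≈ 14.9 mJ/m³

E = V/d = 1.55 / 4.00×10⁻⁵ = 3.88×10⁴ V/m.
u = ½κε₀E² = ½ × 2.25 × 8.85×10⁻¹² × (3.88×10⁴)² = 1.49×10⁻² J/m³.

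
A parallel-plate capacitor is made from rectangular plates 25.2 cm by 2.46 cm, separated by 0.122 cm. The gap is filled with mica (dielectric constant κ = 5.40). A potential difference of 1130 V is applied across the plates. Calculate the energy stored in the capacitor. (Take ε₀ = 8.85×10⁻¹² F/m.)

A = 25.2 × 2.46 cm² = 6.20×10⁻³ m².
C = κε₀A/d = 5.40 × 8.85×10⁻¹² × 6.20×10⁻³ / 1.22×10⁻³ = 2.43×10⁻¹⁰ F.
U = ½CV² = ½ × 2.43×10⁻¹⁰ × (1130)² = 1.55×10⁻⁴ J.

U ≈ 155 μJ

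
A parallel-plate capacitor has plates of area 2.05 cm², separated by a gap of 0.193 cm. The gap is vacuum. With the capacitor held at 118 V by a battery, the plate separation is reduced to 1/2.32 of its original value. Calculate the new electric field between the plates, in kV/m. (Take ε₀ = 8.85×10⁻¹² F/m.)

A = 2.05 cm² = 2.05×10⁻⁴ m².
Initially C₁ = ε₀A/d = 8.85×10⁻¹² × 2.05×10⁻⁴ / 1.93×10⁻³ = 9.40×10⁻¹³ F.
E₁ = 6.11×10⁴ V/m.
Battery connected ⇒ V is held fixed. E = V/d, so E₂/E₁ = d₁/d₂ = 2.32.
E₂ = 2.32 × 6.11×10⁴ = 1.42×10⁵ V/m.

142 kV/m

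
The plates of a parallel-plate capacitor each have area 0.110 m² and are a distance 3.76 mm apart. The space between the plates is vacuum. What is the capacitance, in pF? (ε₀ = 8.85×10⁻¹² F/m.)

C ≈ 259 pF

C = ε₀A/d = 8.85×10⁻¹² × 0.110 / 3.76×10⁻³ = 2.59×10⁻¹⁰ F.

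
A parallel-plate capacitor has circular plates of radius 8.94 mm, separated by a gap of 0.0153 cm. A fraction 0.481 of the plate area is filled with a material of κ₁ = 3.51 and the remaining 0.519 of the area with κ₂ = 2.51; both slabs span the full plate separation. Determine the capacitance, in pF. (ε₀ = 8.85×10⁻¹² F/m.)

C ≈ 43.4 pF

A = π(8.94 mm)² = 2.51×10⁻⁴ m².
Side-by-side slabs ⇒ two capacitors in parallel, each spanning the full gap.
C₁ = κ₁ε₀A₁/d = 3.51 × 8.85×10⁻¹² × 1.21×10⁻⁴ / 1.53×10⁻⁴ = 2.45×10⁻¹¹ F.
C₂ = κ₂ε₀A₂/d = 2.51 × 8.85×10⁻¹² × 1.30×10⁻⁴ / 1.53×10⁻⁴ = 1.89×10⁻¹¹ F.
C = C₁ + C₂ = 4.34×10⁻¹¹ F.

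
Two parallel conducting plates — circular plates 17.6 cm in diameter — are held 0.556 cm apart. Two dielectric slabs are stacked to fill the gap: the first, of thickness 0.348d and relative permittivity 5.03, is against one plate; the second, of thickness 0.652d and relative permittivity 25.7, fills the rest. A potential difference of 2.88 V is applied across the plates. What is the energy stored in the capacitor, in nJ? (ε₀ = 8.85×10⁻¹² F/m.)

A = π(17.6/2 cm)² = 2.43×10⁻² m².
Stacked slabs ⇒ two capacitors in series, each with the full plate area.
C₁ = κ₁ε₀A/d₁ = 5.03 × 8.85×10⁻¹² × 2.43×10⁻² / 1.93×10⁻³ = 5.60×10⁻¹⁰ F.
C₂ = κ₂ε₀A/d₂ = 25.7 × 8.85×10⁻¹² × 2.43×10⁻² / 3.63×10⁻³ = 1.53×10⁻⁹ F.
C = (1/C₁ + 1/C₂)⁻¹ = 4.10×10⁻¹⁰ F.
U = ½CV² = ½ × 4.10×10⁻¹⁰ × (2.88)² = 1.70×10⁻⁹ J.

U ≈ 1.70 nJ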